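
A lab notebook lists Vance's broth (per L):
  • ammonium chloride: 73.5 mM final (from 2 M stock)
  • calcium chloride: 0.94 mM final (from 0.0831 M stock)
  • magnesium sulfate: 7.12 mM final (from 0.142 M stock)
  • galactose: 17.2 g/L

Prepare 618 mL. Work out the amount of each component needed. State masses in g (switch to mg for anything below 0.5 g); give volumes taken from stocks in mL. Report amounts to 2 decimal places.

ammonium chloride 22.71 mL; calcium chloride 6.99 mL; magnesium sulfate 30.99 mL; galactose 10.63 g

Target volume = 618 mL = 0.618 L.
ammonium chloride: dilute stock: 73.5 mM × 618 mL ÷ 2000 mM = 22.71 mL
calcium chloride: C1V1 = C2V2 → 0.94 mM × 618 mL ÷ 83.1 mM = 6.99 mL
magnesium sulfate: V = C2·V2/C1 = 7.12 mM × 618 mL ÷ 142 mM = 30.99 mL
galactose: 17.2 g/L × 0.618 L = 10.63 g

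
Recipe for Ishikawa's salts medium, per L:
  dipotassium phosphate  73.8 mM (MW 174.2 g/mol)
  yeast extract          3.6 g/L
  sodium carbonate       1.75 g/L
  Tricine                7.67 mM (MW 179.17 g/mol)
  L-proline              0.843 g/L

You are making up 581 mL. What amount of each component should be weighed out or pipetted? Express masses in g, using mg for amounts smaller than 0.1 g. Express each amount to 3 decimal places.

dipotassium phosphate 7.469 g; yeast extract 2.092 g; sodium carbonate 1.017 g; Tricine 0.798 g; L-proline 0.490 g

Scale factor relative to 1 L: 0.581.
dipotassium phosphate: 73.8 mmol/L × 174.2 g/mol × 0.581 L ÷ 1000 = 7.469 g
yeast extract: 3.6 g/L × 0.581 L = 2.092 g
sodium carbonate: 1.75 g/L × 0.581 L = 1.017 g
Tricine: 7.67 mmol/L × 179.17 g/mol × 0.581 L ÷ 1000 = 0.798 g
L-proline: 0.843 g/L × 0.581 L = 0.490 g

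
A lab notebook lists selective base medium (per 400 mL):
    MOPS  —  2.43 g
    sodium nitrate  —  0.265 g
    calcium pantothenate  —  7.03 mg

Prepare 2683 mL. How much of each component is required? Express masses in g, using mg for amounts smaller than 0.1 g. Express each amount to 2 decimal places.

MOPS 16.30 g; sodium nitrate 1.78 g; calcium pantothenate 47.15 mg

Ratio of target to recipe volume: 2683 / 400 = 6.7075.
MOPS: 2.43 g × (2683 mL / 400 mL) = 16.30 g
sodium nitrate: 0.265 g × (2683 mL / 400 mL) = 1.78 g
calcium pantothenate: 7.03 mg × (2683 mL / 400 mL) = 47.15 mg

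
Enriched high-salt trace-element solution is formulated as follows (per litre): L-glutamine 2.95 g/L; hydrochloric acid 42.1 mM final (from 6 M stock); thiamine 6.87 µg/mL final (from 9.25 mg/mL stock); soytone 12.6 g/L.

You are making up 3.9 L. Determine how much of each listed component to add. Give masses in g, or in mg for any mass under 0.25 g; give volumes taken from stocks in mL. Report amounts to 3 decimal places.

Scale factor relative to 1 L: 3.9.
L-glutamine: 2.95 g/L × 3.9 L = 11.505 g
hydrochloric acid: C1V1 = C2V2 → 42.1 mM × 3900 mL ÷ 6000 mM = 27.365 mL
thiamine: V = C2·V2/C1 = 6.87 µg/mL × 3900 mL ÷ 9250 µg/mL = 2.897 mL
soytone: 12.6 g/L × 3.9 L = 49.140 g

L-glutamine 11.505 g; hydrochloric acid 27.365 mL; thiamine 2.897 mL; soytone 49.140 g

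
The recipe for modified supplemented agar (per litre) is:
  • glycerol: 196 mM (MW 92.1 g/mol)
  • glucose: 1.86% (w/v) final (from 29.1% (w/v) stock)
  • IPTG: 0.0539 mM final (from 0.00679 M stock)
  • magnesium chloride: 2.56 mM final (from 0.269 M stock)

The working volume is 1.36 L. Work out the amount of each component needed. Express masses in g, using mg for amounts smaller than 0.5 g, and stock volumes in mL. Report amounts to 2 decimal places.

glycerol 24.55 g; glucose 86.93 mL; IPTG 10.80 mL; magnesium chloride 12.94 mL

Scale factor relative to 1 L: 1.36.
glycerol: 196 mmol/L × 92.1 g/mol × 1.36 L ÷ 1000 = 24.55 g
glucose: C1V1 = C2V2 → 1.86% ÷ 29.1% × 1360 mL = 86.93 mL
IPTG: C1V1 = C2V2 → 0.0539 mM × 1360 mL ÷ 6.79 mM = 10.80 mL
magnesium chloride: C1V1 = C2V2 → 2.56 mM × 1360 mL ÷ 269 mM = 12.94 mL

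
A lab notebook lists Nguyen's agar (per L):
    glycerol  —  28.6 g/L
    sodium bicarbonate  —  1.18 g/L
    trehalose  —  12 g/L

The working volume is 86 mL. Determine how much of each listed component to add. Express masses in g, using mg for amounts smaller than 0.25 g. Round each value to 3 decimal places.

glycerol 2.460 g; sodium bicarbonate 101.480 mg; trehalose 1.032 g

Scale factor relative to 1 L: 0.086.
glycerol: 28.6 g/L × 0.086 L = 2.460 g
sodium bicarbonate: 1.18 g/L × 0.086 L = 0.10148 g = 101.480 mg
trehalose: 12 g/L × 0.086 L = 1.032 g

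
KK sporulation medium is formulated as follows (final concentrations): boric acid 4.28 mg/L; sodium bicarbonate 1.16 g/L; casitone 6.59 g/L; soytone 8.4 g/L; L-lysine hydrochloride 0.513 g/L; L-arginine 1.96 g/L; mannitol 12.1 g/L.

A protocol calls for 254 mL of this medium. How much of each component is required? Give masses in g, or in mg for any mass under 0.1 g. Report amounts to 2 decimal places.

boric acid 1.09 mg; sodium bicarbonate 0.29 g; casitone 1.67 g; soytone 2.13 g; L-lysine hydrochloride 0.13 g; L-arginine 0.50 g; mannitol 3.07 g

Working volume: 254 mL = 0.254 L.
boric acid: 4.28 mg/L × 0.254 L = 1.09 mg
sodium bicarbonate: 1.16 g/L × 0.254 L = 0.29 g
casitone: 6.59 g/L × 0.254 L = 1.67 g
soytone: 8.4 g/L × 0.254 L = 2.13 g
L-lysine hydrochloride: 0.513 g/L × 0.254 L = 0.13 g
L-arginine: 1.96 g/L × 0.254 L = 0.50 g
mannitol: 12.1 g/L × 0.254 L = 3.07 g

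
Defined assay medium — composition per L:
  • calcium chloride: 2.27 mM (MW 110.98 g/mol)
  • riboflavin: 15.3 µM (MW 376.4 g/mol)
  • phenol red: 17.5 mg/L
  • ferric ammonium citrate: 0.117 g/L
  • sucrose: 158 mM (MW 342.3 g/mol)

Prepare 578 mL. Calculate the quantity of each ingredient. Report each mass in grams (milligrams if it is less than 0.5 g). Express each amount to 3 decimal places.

Target volume = 578 mL = 0.578 L.
calcium chloride: 2.27 mmol/L × 110.98 mg/mmol × 0.578 L = 145.612 mg
riboflavin: 15.3 µmol/L × 376.4 g/mol × 0.578 L ÷ 1000 = 3.329 mg
phenol red: 17.5 mg/L × 0.578 L = 10.115 mg
ferric ammonium citrate: 0.117 g/L × 0.578 L = 0.067626 g = 67.626 mg
sucrose: 158 mmol/L × 342.3 g/mol × 0.578 L ÷ 1000 = 31.260 g

calcium chloride 145.612 mg; riboflavin 3.329 mg; phenol red 10.115 mg; ferric ammonium citrate 67.626 mg; sucrose 31.260 g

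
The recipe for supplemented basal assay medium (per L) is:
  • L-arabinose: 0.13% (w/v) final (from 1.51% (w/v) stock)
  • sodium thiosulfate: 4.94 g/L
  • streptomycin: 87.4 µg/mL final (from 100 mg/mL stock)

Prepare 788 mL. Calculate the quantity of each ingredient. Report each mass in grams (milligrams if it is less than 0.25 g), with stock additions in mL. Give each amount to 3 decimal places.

L-arabinose 67.841 mL; sodium thiosulfate 3.893 g; streptomycin 0.689 mL

Working volume: 788 mL = 0.788 L.
L-arabinose: C1V1 = C2V2 → 0.13% ÷ 1.51% × 788 mL = 67.841 mL
sodium thiosulfate: 4.94 g/L × 0.788 L = 3.893 g
streptomycin: dilute stock: 87.4 µg/mL × 788 mL ÷ 100000 µg/mL = 0.689 mL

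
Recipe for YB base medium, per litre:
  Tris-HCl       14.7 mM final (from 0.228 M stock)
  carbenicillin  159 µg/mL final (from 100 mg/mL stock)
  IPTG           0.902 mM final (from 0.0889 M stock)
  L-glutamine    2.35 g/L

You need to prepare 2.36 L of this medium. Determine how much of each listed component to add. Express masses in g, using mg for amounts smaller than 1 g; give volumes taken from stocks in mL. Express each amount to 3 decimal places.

Working volume: 2.36 L.
Tris-HCl: C1V1 = C2V2 → 14.7 mM × 2360 mL ÷ 228 mM = 152.158 mL
carbenicillin: V = C2·V2/C1 = 159 µg/mL × 2360 mL ÷ 100000 µg/mL = 3.752 mL
IPTG: V = C2·V2/C1 = 0.902 mM × 2360 mL ÷ 88.9 mM = 23.945 mL
L-glutamine: 2.35 g/L × 2.36 L = 5.546 g

Tris-HCl 152.158 mL; carbenicillin 3.752 mL; IPTG 23.945 mL; L-glutamine 5.546 g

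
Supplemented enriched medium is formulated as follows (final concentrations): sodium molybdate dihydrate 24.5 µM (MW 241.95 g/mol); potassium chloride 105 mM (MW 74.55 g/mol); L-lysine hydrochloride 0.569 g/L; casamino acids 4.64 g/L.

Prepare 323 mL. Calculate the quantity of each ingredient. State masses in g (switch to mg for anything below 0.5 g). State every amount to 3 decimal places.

sodium molybdate dihydrate 1.915 mg; potassium chloride 2.528 g; L-lysine hydrochloride 183.787 mg; casamino acids 1.499 g

Scale factor relative to 1 L: 0.323.
sodium molybdate dihydrate: 24.5 µmol/L × 241.95 g/mol × 0.323 L ÷ 1000 = 1.915 mg
potassium chloride: 105 mmol/L × 74.55 g/mol × 0.323 L ÷ 1000 = 2.528 g
L-lysine hydrochloride: 0.569 g/L × 0.323 L = 0.183787 g = 183.787 mg
casamino acids: 4.64 g/L × 0.323 L = 1.499 g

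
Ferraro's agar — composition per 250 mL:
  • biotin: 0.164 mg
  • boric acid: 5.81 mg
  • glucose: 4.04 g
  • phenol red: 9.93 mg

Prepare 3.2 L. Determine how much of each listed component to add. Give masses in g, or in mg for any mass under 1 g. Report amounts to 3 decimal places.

Scale factor = 3200 mL / 250 mL = 12.8.
biotin: 0.164 mg × (3200 mL / 250 mL) = 2.099 mg
boric acid: 5.81 mg × (3200 mL / 250 mL) = 74.368 mg
glucose: 4.04 g × (3200 mL / 250 mL) = 51.712 g
phenol red: 9.93 mg × (3200 mL / 250 mL) = 127.104 mg

biotin 2.099 mg; boric acid 74.368 mg; glucose 51.712 g; phenol red 127.104 mg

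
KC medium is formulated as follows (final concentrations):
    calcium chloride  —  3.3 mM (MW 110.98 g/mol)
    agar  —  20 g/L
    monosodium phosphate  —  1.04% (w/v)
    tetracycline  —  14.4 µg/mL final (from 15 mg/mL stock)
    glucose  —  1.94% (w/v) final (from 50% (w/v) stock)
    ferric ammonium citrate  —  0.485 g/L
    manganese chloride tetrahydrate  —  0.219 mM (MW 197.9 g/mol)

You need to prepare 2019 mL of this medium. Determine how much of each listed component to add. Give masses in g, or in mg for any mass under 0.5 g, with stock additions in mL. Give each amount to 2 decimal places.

calcium chloride 0.74 g; agar 40.38 g; monosodium phosphate 21.00 g; tetracycline 1.94 mL; glucose 78.34 mL; ferric ammonium citrate 0.98 g; manganese chloride tetrahydrate 87.50 mg

Target volume = 2019 mL = 2.019 L.
calcium chloride: 3.3 mmol/L × 110.98 g/mol × 2.019 L ÷ 1000 = 0.74 g
agar: 20 g/L × 2.019 L = 40.38 g
monosodium phosphate: 1.04 g per 100 mL × 2019 mL ÷ 100 = 21.00 g
tetracycline: C1V1 = C2V2 → 14.4 µg/mL × 2019 mL ÷ 15000 µg/mL = 1.94 mL
glucose: V = C2·V2/C1 = 1.94% ÷ 50% × 2019 mL = 78.34 mL
ferric ammonium citrate: 0.485 g/L × 2.019 L = 0.98 g
manganese chloride tetrahydrate: 0.219 mmol/L × 197.9 mg/mmol × 2.019 L = 87.50 mg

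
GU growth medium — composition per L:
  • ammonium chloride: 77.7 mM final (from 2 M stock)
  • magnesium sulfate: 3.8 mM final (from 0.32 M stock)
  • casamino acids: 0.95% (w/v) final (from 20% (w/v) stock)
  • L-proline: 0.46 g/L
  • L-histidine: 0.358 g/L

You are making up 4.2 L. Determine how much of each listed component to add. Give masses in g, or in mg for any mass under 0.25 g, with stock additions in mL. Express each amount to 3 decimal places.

Scale factor relative to 1 L: 4.2.
ammonium chloride: dilute stock: 77.7 mM × 4200 mL ÷ 2000 mM = 163.170 mL
magnesium sulfate: dilute stock: 3.8 mM × 4200 mL ÷ 320 mM = 49.875 mL
casamino acids: C1V1 = C2V2 → 0.95% ÷ 20% × 4200 mL = 199.500 mL
L-proline: 0.46 g/L × 4.2 L = 1.932 g
L-histidine: 0.358 g/L × 4.2 L = 1.504 g

ammonium chloride 163.170 mL; magnesium sulfate 49.875 mL; casamino acids 199.500 mL; L-proline 1.932 g; L-histidine 1.504 g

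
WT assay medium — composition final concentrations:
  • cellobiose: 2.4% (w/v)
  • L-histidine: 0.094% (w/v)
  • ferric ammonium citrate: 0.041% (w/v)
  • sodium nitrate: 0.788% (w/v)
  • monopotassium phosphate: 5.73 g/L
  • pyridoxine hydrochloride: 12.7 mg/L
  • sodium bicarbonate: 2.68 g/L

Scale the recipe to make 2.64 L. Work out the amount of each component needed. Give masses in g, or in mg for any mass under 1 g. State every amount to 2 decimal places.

Scale factor relative to 1 L: 2.64.
cellobiose: 2.4% w/v = 24 g/L → 24 × 2.64 L = 63.36 g
L-histidine: 0.094 g per 100 mL × 2640 mL ÷ 100 = 2.48 g
ferric ammonium citrate: 0.041 g per 100 mL × 2640 mL ÷ 100 = 1.08 g
sodium nitrate: 0.788 g per 100 mL × 2640 mL ÷ 100 = 20.80 g
monopotassium phosphate: 5.73 g/L × 2.64 L = 15.13 g
pyridoxine hydrochloride: 12.7 mg/L × 2.64 L = 33.53 mg
sodium bicarbonate: 2.68 g/L × 2.64 L = 7.08 g

cellobiose 63.36 g; L-histidine 2.48 g; ferric ammonium citrate 1.08 g; sodium nitrate 20.80 g; monopotassium phosphate 15.13 g; pyridoxine hydrochloride 33.53 mg; sodium bicarbonate 7.08 g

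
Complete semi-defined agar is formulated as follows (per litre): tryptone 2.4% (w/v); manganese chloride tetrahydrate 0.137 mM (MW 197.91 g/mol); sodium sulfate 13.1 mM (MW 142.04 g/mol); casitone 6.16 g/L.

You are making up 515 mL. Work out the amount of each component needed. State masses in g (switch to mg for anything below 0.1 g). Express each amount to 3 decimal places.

Target volume = 515 mL = 0.515 L.
tryptone: 2.4 g per 100 mL × 515 mL ÷ 100 = 12.360 g
manganese chloride tetrahydrate: 0.137 mmol/L × 197.91 mg/mmol × 0.515 L = 13.964 mg
sodium sulfate: 13.1 mmol/L × 142.04 g/mol × 0.515 L ÷ 1000 = 0.958 g
casitone: 6.16 g/L × 0.515 L = 3.172 g

tryptone 12.360 g; manganese chloride tetrahydrate 13.964 mg; sodium sulfate 0.958 g; casitone 3.172 g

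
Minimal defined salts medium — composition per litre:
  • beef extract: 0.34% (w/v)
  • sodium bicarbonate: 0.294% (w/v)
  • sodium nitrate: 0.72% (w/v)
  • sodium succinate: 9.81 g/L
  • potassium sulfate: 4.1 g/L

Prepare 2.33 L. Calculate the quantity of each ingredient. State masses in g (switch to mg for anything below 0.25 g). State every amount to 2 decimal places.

beef extract 7.92 g; sodium bicarbonate 6.85 g; sodium nitrate 16.78 g; sodium succinate 22.86 g; potassium sulfate 9.55 g

Scale factor relative to 1 L: 2.33.
beef extract: 0.34 g per 100 mL × 2330 mL ÷ 100 = 7.92 g
sodium bicarbonate: 0.294 g per 100 mL × 2330 mL ÷ 100 = 6.85 g
sodium nitrate: 0.72 g per 100 mL × 2330 mL ÷ 100 = 16.78 g
sodium succinate: 9.81 g/L × 2.33 L = 22.86 g
potassium sulfate: 4.1 g/L × 2.33 L = 9.55 g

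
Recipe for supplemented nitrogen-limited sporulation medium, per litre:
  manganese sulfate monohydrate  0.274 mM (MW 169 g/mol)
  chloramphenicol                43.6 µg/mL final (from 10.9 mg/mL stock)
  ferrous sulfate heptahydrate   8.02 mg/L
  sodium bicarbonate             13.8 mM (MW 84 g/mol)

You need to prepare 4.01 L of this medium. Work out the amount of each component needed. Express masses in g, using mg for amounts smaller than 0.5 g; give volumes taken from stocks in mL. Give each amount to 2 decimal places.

manganese sulfate monohydrate 185.69 mg; chloramphenicol 16.04 mL; ferrous sulfate heptahydrate 32.16 mg; sodium bicarbonate 4.65 g

Working volume: 4.01 L.
manganese sulfate monohydrate: 0.274 mmol/L × 169 mg/mmol × 4.01 L = 185.69 mg
chloramphenicol: C1V1 = C2V2 → 43.6 µg/mL × 4010 mL ÷ 10900 µg/mL = 16.04 mL
ferrous sulfate heptahydrate: 8.02 mg/L × 4.01 L = 32.16 mg
sodium bicarbonate: 13.8 mmol/L × 84 g/mol × 4.01 L ÷ 1000 = 4.65 g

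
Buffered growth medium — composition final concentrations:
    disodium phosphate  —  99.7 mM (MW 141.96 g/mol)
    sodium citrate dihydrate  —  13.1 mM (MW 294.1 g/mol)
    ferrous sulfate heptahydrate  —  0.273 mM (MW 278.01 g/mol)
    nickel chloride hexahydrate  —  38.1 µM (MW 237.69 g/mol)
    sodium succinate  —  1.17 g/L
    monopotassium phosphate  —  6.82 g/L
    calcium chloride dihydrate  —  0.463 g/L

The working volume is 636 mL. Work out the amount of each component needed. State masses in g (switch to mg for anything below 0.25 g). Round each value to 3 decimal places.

Target volume = 636 mL = 0.636 L.
disodium phosphate: 99.7 mmol/L × 141.96 g/mol × 0.636 L ÷ 1000 = 9.002 g
sodium citrate dihydrate: 13.1 mmol/L × 294.1 g/mol × 0.636 L ÷ 1000 = 2.450 g
ferrous sulfate heptahydrate: 0.273 mmol/L × 278.01 mg/mmol × 0.636 L = 48.270 mg
nickel chloride hexahydrate: 38.1 µmol/L × 237.69 g/mol × 0.636 L ÷ 1000 = 5.760 mg
sodium succinate: 1.17 g/L × 0.636 L = 0.744 g
monopotassium phosphate: 6.82 g/L × 0.636 L = 4.338 g
calcium chloride dihydrate: 0.463 g/L × 0.636 L = 0.294 g

disodium phosphate 9.002 g; sodium citrate dihydrate 2.450 g; ferrous sulfate heptahydrate 48.270 mg; nickel chloride hexahydrate 5.760 mg; sodium succinate 0.744 g; monopotassium phosphate 4.338 g; calcium chloride dihydrate 0.294 g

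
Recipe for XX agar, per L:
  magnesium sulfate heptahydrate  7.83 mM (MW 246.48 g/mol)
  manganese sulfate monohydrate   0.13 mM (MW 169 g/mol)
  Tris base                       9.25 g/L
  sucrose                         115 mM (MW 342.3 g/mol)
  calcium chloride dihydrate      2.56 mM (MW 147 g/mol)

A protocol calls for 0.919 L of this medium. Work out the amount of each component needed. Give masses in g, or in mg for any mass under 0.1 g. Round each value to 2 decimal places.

Scale factor relative to 1 L: 0.919.
magnesium sulfate heptahydrate: 7.83 mmol/L × 246.48 g/mol × 0.919 L ÷ 1000 = 1.77 g
manganese sulfate monohydrate: 0.13 mmol/L × 169 mg/mmol × 0.919 L = 20.19 mg
Tris base: 9.25 g/L × 0.919 L = 8.50 g
sucrose: 115 mmol/L × 342.3 g/mol × 0.919 L ÷ 1000 = 36.18 g
calcium chloride dihydrate: 2.56 mmol/L × 147 g/mol × 0.919 L ÷ 1000 = 0.35 g

magnesium sulfate heptahydrate 1.77 g; manganese sulfate monohydrate 20.19 mg; Tris base 8.50 g; sucrose 36.18 g; calcium chloride dihydrate 0.35 g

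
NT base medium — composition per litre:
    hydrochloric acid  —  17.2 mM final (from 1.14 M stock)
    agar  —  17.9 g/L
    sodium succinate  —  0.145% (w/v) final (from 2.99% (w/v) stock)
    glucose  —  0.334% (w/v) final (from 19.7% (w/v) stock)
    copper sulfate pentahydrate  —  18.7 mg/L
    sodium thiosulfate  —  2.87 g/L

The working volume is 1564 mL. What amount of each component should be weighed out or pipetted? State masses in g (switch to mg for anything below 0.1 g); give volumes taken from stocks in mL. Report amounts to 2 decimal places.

Scale factor relative to 1 L: 1.564.
hydrochloric acid: C1V1 = C2V2 → 17.2 mM × 1564 mL ÷ 1140 mM = 23.60 mL
agar: 17.9 g/L × 1.564 L = 28.00 g
sodium succinate: V = C2·V2/C1 = 0.145% ÷ 2.99% × 1564 mL = 75.85 mL
glucose: V = C2·V2/C1 = 0.334% ÷ 19.7% × 1564 mL = 26.52 mL
copper sulfate pentahydrate: 18.7 mg/L × 1.564 L = 29.25 mg
sodium thiosulfate: 2.87 g/L × 1.564 L = 4.49 g

hydrochloric acid 23.60 mL; agar 28.00 g; sodium succinate 75.85 mL; glucose 26.52 mL; copper sulfate pentahydrate 29.25 mg; sodium thiosulfate 4.49 g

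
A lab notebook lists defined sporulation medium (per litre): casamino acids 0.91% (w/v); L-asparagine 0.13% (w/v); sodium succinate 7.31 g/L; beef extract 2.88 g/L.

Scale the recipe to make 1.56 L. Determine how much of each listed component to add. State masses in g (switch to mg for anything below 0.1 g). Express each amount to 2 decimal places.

Scale factor relative to 1 L: 1.56.
casamino acids: 0.91 g per 100 mL × 1560 mL ÷ 100 = 14.20 g
L-asparagine: 0.13 g per 100 mL × 1560 mL ÷ 100 = 2.03 g
sodium succinate: 7.31 g/L × 1.56 L = 11.40 g
beef extract: 2.88 g/L × 1.56 L = 4.49 g

casamino acids 14.20 g; L-asparagine 2.03 g; sodium succinate 11.40 g; beef extract 4.49 g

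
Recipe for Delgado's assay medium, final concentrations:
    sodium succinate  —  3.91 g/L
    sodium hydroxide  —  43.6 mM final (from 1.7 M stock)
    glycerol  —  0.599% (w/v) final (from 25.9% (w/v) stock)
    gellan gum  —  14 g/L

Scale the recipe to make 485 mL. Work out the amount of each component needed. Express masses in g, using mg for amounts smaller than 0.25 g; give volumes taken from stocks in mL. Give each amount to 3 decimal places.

Working volume: 485 mL = 0.485 L.
sodium succinate: 3.91 g/L × 0.485 L = 1.896 g
sodium hydroxide: C1V1 = C2V2 → 43.6 mM × 485 mL ÷ 1700 mM = 12.439 mL
glycerol: V = C2·V2/C1 = 0.599% ÷ 25.9% × 485 mL = 11.217 mL
gellan gum: 14 g/L × 0.485 L = 6.790 g

sodium succinate 1.896 g; sodium hydroxide 12.439 mL; glycerol 11.217 mL; gellan gum 6.790 g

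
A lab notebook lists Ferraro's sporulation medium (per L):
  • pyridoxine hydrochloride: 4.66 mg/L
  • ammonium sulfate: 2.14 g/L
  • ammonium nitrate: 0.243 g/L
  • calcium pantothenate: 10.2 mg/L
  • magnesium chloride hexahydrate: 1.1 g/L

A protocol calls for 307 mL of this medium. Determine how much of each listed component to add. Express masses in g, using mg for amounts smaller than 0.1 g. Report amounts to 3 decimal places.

Target volume = 307 mL = 0.307 L.
pyridoxine hydrochloride: 4.66 mg/L × 0.307 L = 1.431 mg
ammonium sulfate: 2.14 g/L × 0.307 L = 0.657 g
ammonium nitrate: 0.243 g/L × 0.307 L = 0.074601 g = 74.601 mg
calcium pantothenate: 10.2 mg/L × 0.307 L = 3.131 mg
magnesium chloride hexahydrate: 1.1 g/L × 0.307 L = 0.338 g

pyridoxine hydrochloride 1.431 mg; ammonium sulfate 0.657 g; ammonium nitrate 74.601 mg; calcium pantothenate 3.131 mg; magnesium chloride hexahydrate 0.338 g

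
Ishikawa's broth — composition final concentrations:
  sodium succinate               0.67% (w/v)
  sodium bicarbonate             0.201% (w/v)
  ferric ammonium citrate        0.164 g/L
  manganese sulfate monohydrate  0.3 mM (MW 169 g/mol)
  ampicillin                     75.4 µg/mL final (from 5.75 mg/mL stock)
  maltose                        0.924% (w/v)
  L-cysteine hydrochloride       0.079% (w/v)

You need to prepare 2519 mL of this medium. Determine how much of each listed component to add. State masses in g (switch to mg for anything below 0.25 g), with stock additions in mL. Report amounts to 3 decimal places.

sodium succinate 16.877 g; sodium bicarbonate 5.063 g; ferric ammonium citrate 0.413 g; manganese sulfate monohydrate 127.713 mg; ampicillin 33.032 mL; maltose 23.276 g; L-cysteine hydrochloride 1.990 g

Scale factor relative to 1 L: 2.519.
sodium succinate: 0.67% w/v = 6.7 g/L → 6.7 × 2.519 L = 16.877 g
sodium bicarbonate: 0.201 g per 100 mL × 2519 mL ÷ 100 = 5.063 g
ferric ammonium citrate: 0.164 g/L × 2.519 L = 0.413 g
manganese sulfate monohydrate: 0.3 mmol/L × 169 mg/mmol × 2.519 L = 127.713 mg
ampicillin: V = C2·V2/C1 = 75.4 µg/mL × 2519 mL ÷ 5750 µg/mL = 33.032 mL
maltose: 0.924% w/v = 9.24 g/L → 9.24 × 2.519 L = 23.276 g
L-cysteine hydrochloride: 0.079% w/v = 0.79 g/L → 0.79 × 2.519 L = 1.990 g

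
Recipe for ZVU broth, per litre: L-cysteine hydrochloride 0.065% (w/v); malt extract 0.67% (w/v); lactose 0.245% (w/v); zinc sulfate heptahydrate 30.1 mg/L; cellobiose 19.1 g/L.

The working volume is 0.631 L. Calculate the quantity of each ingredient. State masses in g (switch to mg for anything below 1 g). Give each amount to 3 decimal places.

Working volume: 0.631 L.
L-cysteine hydrochloride: 0.065% w/v = 0.65 g/L → 0.65 × 0.631 L = 0.41015 g = 410.150 mg
malt extract: 0.67 g per 100 mL × 631 mL ÷ 100 = 4.228 g
lactose: 0.245% w/v = 2.45 g/L → 2.45 × 0.631 L = 1.546 g
zinc sulfate heptahydrate: 30.1 mg/L × 0.631 L = 18.993 mg
cellobiose: 19.1 g/L × 0.631 L = 12.052 g

L-cysteine hydrochloride 410.150 mg; malt extract 4.228 g; lactose 1.546 g; zinc sulfate heptahydrate 18.993 mg; cellobiose 12.052 g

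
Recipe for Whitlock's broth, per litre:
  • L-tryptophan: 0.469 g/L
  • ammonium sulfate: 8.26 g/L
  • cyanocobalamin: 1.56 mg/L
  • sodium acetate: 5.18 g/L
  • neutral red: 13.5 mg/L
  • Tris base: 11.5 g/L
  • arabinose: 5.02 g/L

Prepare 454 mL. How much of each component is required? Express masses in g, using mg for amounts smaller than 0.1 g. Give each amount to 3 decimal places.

Target volume = 454 mL = 0.454 L.
L-tryptophan: 0.469 g/L × 0.454 L = 0.213 g
ammonium sulfate: 8.26 g/L × 0.454 L = 3.750 g
cyanocobalamin: 1.56 mg/L × 0.454 L = 0.708 mg
sodium acetate: 5.18 g/L × 0.454 L = 2.352 g
neutral red: 13.5 mg/L × 0.454 L = 6.129 mg
Tris base: 11.5 g/L × 0.454 L = 5.221 g
arabinose: 5.02 g/L × 0.454 L = 2.279 g

L-tryptophan 0.213 g; ammonium sulfate 3.750 g; cyanocobalamin 0.708 mg; sodium acetate 2.352 g; neutral red 6.129 mg; Tris base 5.221 g; arabinose 2.279 g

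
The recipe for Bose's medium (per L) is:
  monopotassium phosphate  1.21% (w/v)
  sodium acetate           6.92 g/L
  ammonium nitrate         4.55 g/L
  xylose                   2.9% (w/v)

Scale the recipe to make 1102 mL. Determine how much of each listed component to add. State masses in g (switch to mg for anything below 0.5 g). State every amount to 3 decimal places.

Target volume = 1102 mL = 1.102 L.
monopotassium phosphate: 1.21% w/v = 12.1 g/L → 12.1 × 1.102 L = 13.334 g
sodium acetate: 6.92 g/L × 1.102 L = 7.626 g
ammonium nitrate: 4.55 g/L × 1.102 L = 5.014 g
xylose: 2.9 g per 100 mL × 1102 mL ÷ 100 = 31.958 g

monopotassium phosphate 13.334 g; sodium acetate 7.626 g; ammonium nitrate 5.014 g; xylose 31.958 g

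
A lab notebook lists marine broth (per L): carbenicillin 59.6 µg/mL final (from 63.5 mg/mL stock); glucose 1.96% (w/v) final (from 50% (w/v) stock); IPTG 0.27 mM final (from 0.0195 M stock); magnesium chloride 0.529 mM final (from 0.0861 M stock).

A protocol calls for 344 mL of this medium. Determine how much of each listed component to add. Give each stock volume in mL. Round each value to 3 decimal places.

carbenicillin 0.323 mL; glucose 13.485 mL; IPTG 4.763 mL; magnesium chloride 2.114 mL

Target volume = 344 mL = 0.344 L.
carbenicillin: C1V1 = C2V2 → 59.6 µg/mL × 344 mL ÷ 63500 µg/mL = 0.323 mL
glucose: C1V1 = C2V2 → 1.96% ÷ 50% × 344 mL = 13.485 mL
IPTG: V = C2·V2/C1 = 0.27 mM × 344 mL ÷ 19.5 mM = 4.763 mL
magnesium chloride: dilute stock: 0.529 mM × 344 mL ÷ 86.1 mM = 2.114 mL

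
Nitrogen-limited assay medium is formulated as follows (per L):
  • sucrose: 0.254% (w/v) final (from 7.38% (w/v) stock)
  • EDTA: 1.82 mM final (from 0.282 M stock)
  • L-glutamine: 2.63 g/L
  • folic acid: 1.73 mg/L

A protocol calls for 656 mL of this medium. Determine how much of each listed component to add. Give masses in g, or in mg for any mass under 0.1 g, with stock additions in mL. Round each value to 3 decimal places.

Scale factor relative to 1 L: 0.656.
sucrose: V = C2·V2/C1 = 0.254% ÷ 7.38% × 656 mL = 22.578 mL
EDTA: C1V1 = C2V2 → 1.82 mM × 656 mL ÷ 282 mM = 4.234 mL
L-glutamine: 2.63 g/L × 0.656 L = 1.725 g
folic acid: 1.73 mg/L × 0.656 L = 1.135 mg

sucrose 22.578 mL; EDTA 4.234 mL; L-glutamine 1.725 g; folic acid 1.135 mg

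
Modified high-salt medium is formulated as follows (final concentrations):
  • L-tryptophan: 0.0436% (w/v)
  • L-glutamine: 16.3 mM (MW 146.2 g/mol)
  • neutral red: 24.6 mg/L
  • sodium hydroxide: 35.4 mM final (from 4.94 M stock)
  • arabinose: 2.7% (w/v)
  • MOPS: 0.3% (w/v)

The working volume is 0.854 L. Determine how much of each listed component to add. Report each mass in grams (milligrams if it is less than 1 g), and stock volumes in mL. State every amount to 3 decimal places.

L-tryptophan 372.344 mg; L-glutamine 2.035 g; neutral red 21.008 mg; sodium hydroxide 6.120 mL; arabinose 23.058 g; MOPS 2.562 g

Working volume: 0.854 L.
L-tryptophan: 0.0436% w/v = 0.436 g/L → 0.436 × 0.854 L = 0.372344 g = 372.344 mg
L-glutamine: 16.3 mmol/L × 146.2 g/mol × 0.854 L ÷ 1000 = 2.035 g
neutral red: 24.6 mg/L × 0.854 L = 21.008 mg
sodium hydroxide: dilute stock: 35.4 mM × 854 mL ÷ 4940 mM = 6.120 mL
arabinose: 2.7 g per 100 mL × 854 mL ÷ 100 = 23.058 g
MOPS: 0.3 g per 100 mL × 854 mL ÷ 100 = 2.562 g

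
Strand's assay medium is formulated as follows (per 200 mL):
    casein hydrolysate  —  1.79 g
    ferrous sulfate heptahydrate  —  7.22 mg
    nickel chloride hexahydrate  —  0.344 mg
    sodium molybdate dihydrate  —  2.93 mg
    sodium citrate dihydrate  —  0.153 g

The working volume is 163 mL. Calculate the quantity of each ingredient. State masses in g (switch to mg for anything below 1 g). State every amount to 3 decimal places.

casein hydrolysate 1.459 g; ferrous sulfate heptahydrate 5.884 mg; nickel chloride hexahydrate 0.280 mg; sodium molybdate dihydrate 2.388 mg; sodium citrate dihydrate 124.695 mg

Scale factor = 163 mL / 200 mL = 0.815.
casein hydrolysate: 1.79 g × (163 mL / 200 mL) = 1.459 g
ferrous sulfate heptahydrate: 7.22 mg × (163 mL / 200 mL) = 5.884 mg
nickel chloride hexahydrate: 0.344 mg × (163 mL / 200 mL) = 0.280 mg
sodium molybdate dihydrate: 2.93 mg × (163 mL / 200 mL) = 2.388 mg
sodium citrate dihydrate: 0.153 g × (163 mL / 200 mL) = 0.124695 g = 124.695 mg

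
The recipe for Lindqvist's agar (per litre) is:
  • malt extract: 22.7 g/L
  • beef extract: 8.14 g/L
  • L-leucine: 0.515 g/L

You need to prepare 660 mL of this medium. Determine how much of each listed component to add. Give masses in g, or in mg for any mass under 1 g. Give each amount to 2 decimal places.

malt extract 14.98 g; beef extract 5.37 g; L-leucine 339.90 mg

Scale factor relative to 1 L: 0.66.
malt extract: 22.7 g/L × 0.66 L = 14.98 g
beef extract: 8.14 g/L × 0.66 L = 5.37 g
L-leucine: 0.515 g/L × 0.66 L = 0.3399 g = 339.90 mg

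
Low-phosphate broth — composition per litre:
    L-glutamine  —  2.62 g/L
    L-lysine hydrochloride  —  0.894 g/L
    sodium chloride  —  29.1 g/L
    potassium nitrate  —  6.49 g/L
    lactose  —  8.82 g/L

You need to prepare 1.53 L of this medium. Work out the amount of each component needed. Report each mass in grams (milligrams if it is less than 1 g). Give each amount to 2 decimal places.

L-glutamine 4.01 g; L-lysine hydrochloride 1.37 g; sodium chloride 44.52 g; potassium nitrate 9.93 g; lactose 13.49 g

Scale factor relative to 1 L: 1.53.
L-glutamine: 2.62 g/L × 1.53 L = 4.01 g
L-lysine hydrochloride: 0.894 g/L × 1.53 L = 1.37 g
sodium chloride: 29.1 g/L × 1.53 L = 44.52 g
potassium nitrate: 6.49 g/L × 1.53 L = 9.93 g
lactose: 8.82 g/L × 1.53 L = 13.49 g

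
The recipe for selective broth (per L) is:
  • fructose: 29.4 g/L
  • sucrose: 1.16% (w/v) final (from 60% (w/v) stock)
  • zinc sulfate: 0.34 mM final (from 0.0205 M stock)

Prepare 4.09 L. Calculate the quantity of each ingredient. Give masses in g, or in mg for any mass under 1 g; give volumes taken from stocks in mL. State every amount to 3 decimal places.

Scale factor relative to 1 L: 4.09.
fructose: 29.4 g/L × 4.09 L = 120.246 g
sucrose: C1V1 = C2V2 → 1.16% ÷ 60% × 4090 mL = 79.073 mL
zinc sulfate: C1V1 = C2V2 → 0.34 mM × 4090 mL ÷ 20.5 mM = 67.834 mL

fructose 120.246 g; sucrose 79.073 mL; zinc sulfate 67.834 mL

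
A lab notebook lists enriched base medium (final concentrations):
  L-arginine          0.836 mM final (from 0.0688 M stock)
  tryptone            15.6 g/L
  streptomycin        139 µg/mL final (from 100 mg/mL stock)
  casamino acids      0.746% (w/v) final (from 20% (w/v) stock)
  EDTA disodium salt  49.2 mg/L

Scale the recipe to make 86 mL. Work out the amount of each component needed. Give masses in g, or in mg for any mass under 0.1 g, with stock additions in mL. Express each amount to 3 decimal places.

Target volume = 86 mL = 0.086 L.
L-arginine: C1V1 = C2V2 → 0.836 mM × 86 mL ÷ 68.8 mM = 1.045 mL
tryptone: 15.6 g/L × 0.086 L = 1.342 g
streptomycin: V = C2·V2/C1 = 139 µg/mL × 86 mL ÷ 100000 µg/mL = 0.120 mL
casamino acids: C1V1 = C2V2 → 0.746% ÷ 20% × 86 mL = 3.208 mL
EDTA disodium salt: 49.2 mg/L × 0.086 L = 4.231 mg

L-arginine 1.045 mL; tryptone 1.342 g; streptomycin 0.120 mL; casamino acids 3.208 mL; EDTA disodium salt 4.231 mg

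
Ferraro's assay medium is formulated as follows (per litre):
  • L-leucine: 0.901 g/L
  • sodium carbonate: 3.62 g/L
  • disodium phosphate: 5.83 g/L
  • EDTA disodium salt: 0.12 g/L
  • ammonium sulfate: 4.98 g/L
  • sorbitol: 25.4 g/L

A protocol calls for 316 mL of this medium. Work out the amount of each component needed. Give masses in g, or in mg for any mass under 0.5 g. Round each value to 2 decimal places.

L-leucine 284.72 mg; sodium carbonate 1.14 g; disodium phosphate 1.84 g; EDTA disodium salt 37.92 mg; ammonium sulfate 1.57 g; sorbitol 8.03 g

Scale factor relative to 1 L: 0.316.
L-leucine: 0.901 g/L × 0.316 L = 0.284716 g = 284.72 mg
sodium carbonate: 3.62 g/L × 0.316 L = 1.14 g
disodium phosphate: 5.83 g/L × 0.316 L = 1.84 g
EDTA disodium salt: 0.12 g/L × 0.316 L = 0.03792 g = 37.92 mg
ammonium sulfate: 4.98 g/L × 0.316 L = 1.57 g
sorbitol: 25.4 g/L × 0.316 L = 8.03 g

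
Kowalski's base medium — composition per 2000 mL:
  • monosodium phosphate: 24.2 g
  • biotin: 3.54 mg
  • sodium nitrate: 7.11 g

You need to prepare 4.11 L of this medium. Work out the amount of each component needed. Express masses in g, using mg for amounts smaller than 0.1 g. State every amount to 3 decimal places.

Scale factor = 4110 mL / 2000 mL = 2.055.
monosodium phosphate: 24.2 g × (4110 mL / 2000 mL) = 49.731 g
biotin: 3.54 mg × (4110 mL / 2000 mL) = 7.275 mg
sodium nitrate: 7.11 g × (4110 mL / 2000 mL) = 14.611 g

monosodium phosphate 49.731 g; biotin 7.275 mg; sodium nitrate 14.611 g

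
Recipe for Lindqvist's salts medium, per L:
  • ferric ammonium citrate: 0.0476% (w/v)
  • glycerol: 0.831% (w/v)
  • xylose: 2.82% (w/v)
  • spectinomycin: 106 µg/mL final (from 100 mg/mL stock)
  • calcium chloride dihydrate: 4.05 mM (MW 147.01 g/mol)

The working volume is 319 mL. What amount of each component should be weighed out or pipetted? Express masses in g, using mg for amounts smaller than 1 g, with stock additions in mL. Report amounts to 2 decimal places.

Scale factor relative to 1 L: 0.319.
ferric ammonium citrate: 0.0476 g per 100 mL × 319 mL ÷ 100 = 0.151844 g = 151.84 mg
glycerol: 0.831% w/v = 8.31 g/L → 8.31 × 0.319 L = 2.65 g
xylose: 2.82% w/v = 28.2 g/L → 28.2 × 0.319 L = 9.00 g
spectinomycin: V = C2·V2/C1 = 106 µg/mL × 319 mL ÷ 100000 µg/mL = 0.34 mL
calcium chloride dihydrate: 4.05 mmol/L × 147.01 mg/mmol × 0.319 L = 189.93 mg

ferric ammonium citrate 151.84 mg; glycerol 2.65 g; xylose 9.00 g; spectinomycin 0.34 mL; calcium chloride dihydrate 189.93 mg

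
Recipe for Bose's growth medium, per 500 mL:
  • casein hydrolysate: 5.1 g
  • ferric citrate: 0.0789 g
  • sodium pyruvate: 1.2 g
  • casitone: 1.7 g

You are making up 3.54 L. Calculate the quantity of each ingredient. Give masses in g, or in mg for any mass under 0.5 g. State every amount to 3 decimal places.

Scale factor = 3540 mL / 500 mL = 7.08.
casein hydrolysate: 5.1 g × (3540 mL / 500 mL) = 36.108 g
ferric citrate: 0.0789 g × (3540 mL / 500 mL) = 0.559 g
sodium pyruvate: 1.2 g × (3540 mL / 500 mL) = 8.496 g
casitone: 1.7 g × (3540 mL / 500 mL) = 12.036 g

casein hydrolysate 36.108 g; ferric citrate 0.559 g; sodium pyruvate 8.496 g; casitone 12.036 g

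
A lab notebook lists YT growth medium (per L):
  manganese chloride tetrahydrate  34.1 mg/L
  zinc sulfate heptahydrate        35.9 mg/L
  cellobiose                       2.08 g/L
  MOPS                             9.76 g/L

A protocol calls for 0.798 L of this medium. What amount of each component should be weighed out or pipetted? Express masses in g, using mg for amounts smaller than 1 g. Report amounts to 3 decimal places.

Working volume: 0.798 L.
manganese chloride tetrahydrate: 34.1 mg/L × 0.798 L = 27.212 mg
zinc sulfate heptahydrate: 35.9 mg/L × 0.798 L = 28.648 mg
cellobiose: 2.08 g/L × 0.798 L = 1.660 g
MOPS: 9.76 g/L × 0.798 L = 7.788 g

manganese chloride tetrahydrate 27.212 mg; zinc sulfate heptahydrate 28.648 mg; cellobiose 1.660 g; MOPS 7.788 g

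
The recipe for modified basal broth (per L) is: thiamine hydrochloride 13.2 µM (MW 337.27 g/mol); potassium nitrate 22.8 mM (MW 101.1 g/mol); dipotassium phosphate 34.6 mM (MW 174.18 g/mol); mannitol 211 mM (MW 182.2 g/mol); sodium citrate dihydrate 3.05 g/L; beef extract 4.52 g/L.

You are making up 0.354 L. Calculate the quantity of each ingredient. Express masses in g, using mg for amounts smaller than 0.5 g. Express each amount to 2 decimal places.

thiamine hydrochloride 1.58 mg; potassium nitrate 0.82 g; dipotassium phosphate 2.13 g; mannitol 13.61 g; sodium citrate dihydrate 1.08 g; beef extract 1.60 g

Working volume: 0.354 L.
thiamine hydrochloride: 13.2 µmol/L × 337.27 g/mol × 0.354 L ÷ 1000 = 1.58 mg
potassium nitrate: 22.8 mmol/L × 101.1 g/mol × 0.354 L ÷ 1000 = 0.82 g
dipotassium phosphate: 34.6 mmol/L × 174.18 g/mol × 0.354 L ÷ 1000 = 2.13 g
mannitol: 211 mmol/L × 182.2 g/mol × 0.354 L ÷ 1000 = 13.61 g
sodium citrate dihydrate: 3.05 g/L × 0.354 L = 1.08 g
beef extract: 4.52 g/L × 0.354 L = 1.60 g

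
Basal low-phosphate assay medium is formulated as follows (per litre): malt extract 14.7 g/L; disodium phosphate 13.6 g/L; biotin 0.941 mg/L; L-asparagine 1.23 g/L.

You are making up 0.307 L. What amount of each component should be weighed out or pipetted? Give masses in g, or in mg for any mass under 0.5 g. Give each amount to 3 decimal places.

malt extract 4.513 g; disodium phosphate 4.175 g; biotin 0.289 mg; L-asparagine 377.610 mg

Scale factor relative to 1 L: 0.307.
malt extract: 14.7 g/L × 0.307 L = 4.513 g
disodium phosphate: 13.6 g/L × 0.307 L = 4.175 g
biotin: 0.941 mg/L × 0.307 L = 0.289 mg
L-asparagine: 1.23 g/L × 0.307 L = 0.37761 g = 377.610 mg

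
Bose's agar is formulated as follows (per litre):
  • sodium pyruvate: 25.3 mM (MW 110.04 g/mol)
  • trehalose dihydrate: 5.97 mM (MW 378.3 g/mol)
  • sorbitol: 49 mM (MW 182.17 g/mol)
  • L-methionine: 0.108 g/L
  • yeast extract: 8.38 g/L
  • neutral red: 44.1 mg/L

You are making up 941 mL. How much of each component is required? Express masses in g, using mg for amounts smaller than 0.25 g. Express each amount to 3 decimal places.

sodium pyruvate 2.620 g; trehalose dihydrate 2.125 g; sorbitol 8.400 g; L-methionine 101.628 mg; yeast extract 7.886 g; neutral red 41.498 mg

Target volume = 941 mL = 0.941 L.
sodium pyruvate: 25.3 mmol/L × 110.04 g/mol × 0.941 L ÷ 1000 = 2.620 g
trehalose dihydrate: 5.97 mmol/L × 378.3 g/mol × 0.941 L ÷ 1000 = 2.125 g
sorbitol: 49 mmol/L × 182.17 g/mol × 0.941 L ÷ 1000 = 8.400 g
L-methionine: 0.108 g/L × 0.941 L = 0.101628 g = 101.628 mg
yeast extract: 8.38 g/L × 0.941 L = 7.886 g
neutral red: 44.1 mg/L × 0.941 L = 41.498 mg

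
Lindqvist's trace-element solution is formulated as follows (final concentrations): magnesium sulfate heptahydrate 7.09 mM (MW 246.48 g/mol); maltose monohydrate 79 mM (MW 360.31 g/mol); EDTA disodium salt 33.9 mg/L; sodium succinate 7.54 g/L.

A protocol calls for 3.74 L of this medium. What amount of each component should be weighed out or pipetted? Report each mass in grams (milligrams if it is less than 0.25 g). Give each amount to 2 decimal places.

magnesium sulfate heptahydrate 6.54 g; maltose monohydrate 106.46 g; EDTA disodium salt 126.79 mg; sodium succinate 28.20 g

Working volume: 3.74 L.
magnesium sulfate heptahydrate: 7.09 mmol/L × 246.48 g/mol × 3.74 L ÷ 1000 = 6.54 g
maltose monohydrate: 79 mmol/L × 360.31 g/mol × 3.74 L ÷ 1000 = 106.46 g
EDTA disodium salt: 33.9 mg/L × 3.74 L = 126.79 mg
sodium succinate: 7.54 g/L × 3.74 L = 28.20 g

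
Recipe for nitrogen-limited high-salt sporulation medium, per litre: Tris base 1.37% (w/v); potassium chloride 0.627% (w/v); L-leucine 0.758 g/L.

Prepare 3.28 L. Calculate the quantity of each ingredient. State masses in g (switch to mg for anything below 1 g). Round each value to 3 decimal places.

Tris base 44.936 g; potassium chloride 20.566 g; L-leucine 2.486 g

Scale factor relative to 1 L: 3.28.
Tris base: 1.37 g per 100 mL × 3280 mL ÷ 100 = 44.936 g
potassium chloride: 0.627 g per 100 mL × 3280 mL ÷ 100 = 20.566 g
L-leucine: 0.758 g/L × 3.28 L = 2.486 g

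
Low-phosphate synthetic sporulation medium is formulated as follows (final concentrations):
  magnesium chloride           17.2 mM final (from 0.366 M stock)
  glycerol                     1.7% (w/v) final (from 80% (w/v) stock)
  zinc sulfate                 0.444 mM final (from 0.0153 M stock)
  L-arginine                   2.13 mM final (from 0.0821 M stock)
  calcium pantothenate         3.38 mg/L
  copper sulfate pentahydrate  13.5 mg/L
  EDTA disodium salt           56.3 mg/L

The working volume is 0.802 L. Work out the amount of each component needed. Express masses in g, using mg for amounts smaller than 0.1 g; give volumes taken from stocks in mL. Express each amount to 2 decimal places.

Working volume: 0.802 L.
magnesium chloride: dilute stock: 17.2 mM × 802 mL ÷ 366 mM = 37.69 mL
glycerol: V = C2·V2/C1 = 1.7% ÷ 80% × 802 mL = 17.04 mL
zinc sulfate: dilute stock: 0.444 mM × 802 mL ÷ 15.3 mM = 23.27 mL
L-arginine: dilute stock: 2.13 mM × 802 mL ÷ 82.1 mM = 20.81 mL
calcium pantothenate: 3.38 mg/L × 0.802 L = 2.71 mg
copper sulfate pentahydrate: 13.5 mg/L × 0.802 L = 10.83 mg
EDTA disodium salt: 56.3 mg/L × 0.802 L = 45.15 mg

magnesium chloride 37.69 mL; glycerol 17.04 mL; zinc sulfate 23.27 mL; L-arginine 20.81 mL; calcium pantothenate 2.71 mg; copper sulfate pentahydrate 10.83 mg; EDTA disodium salt 45.15 mg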